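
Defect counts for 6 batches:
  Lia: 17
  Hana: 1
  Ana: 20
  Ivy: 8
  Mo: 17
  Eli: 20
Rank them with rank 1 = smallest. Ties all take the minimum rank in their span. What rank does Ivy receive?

2

Sorted (ascending): 1, 8, 17, 17, 20, 20
The 2 values of 17 occupy positions 3–4 → each gets rank 3.
The 2 values of 20 occupy positions 5–6 → each gets rank 5.
Ivy has value 8 → rank 2.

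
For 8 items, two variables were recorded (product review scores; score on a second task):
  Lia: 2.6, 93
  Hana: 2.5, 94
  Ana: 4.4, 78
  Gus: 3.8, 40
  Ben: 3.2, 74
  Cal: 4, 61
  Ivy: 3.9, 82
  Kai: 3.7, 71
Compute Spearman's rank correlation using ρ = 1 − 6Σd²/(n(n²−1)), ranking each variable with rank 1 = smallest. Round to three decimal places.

-0.500

Ranks of variable 1: 2, 1, 8, 5, 3, 7, 6, 4
Ranks of variable 2: 7, 8, 5, 1, 4, 2, 6, 3
d = r₁ − r₂: -5, -7, 3, 4, -1, 5, 0, 1
d²: 25, 49, 9, 16, 1, 25, 0, 1; Σd² = 126
ρ = 1 − 6·126/(8·63) = 1 − 756/504 = -0.500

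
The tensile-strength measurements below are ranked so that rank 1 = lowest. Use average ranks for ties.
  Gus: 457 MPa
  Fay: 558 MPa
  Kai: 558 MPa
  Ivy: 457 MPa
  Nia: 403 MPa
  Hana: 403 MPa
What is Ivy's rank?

3.5

Sorted (ascending): 403, 403, 457, 457, 558, 558
The 2 values of 403 occupy positions 1–2 → average rank (1+2)/2 = 1.5.
The 2 values of 457 occupy positions 3–4 → average rank (3+4)/2 = 3.5.
The 2 values of 558 occupy positions 5–6 → average rank (5+6)/2 = 5.5.
Ivy has value 457 MPa → rank 3.5.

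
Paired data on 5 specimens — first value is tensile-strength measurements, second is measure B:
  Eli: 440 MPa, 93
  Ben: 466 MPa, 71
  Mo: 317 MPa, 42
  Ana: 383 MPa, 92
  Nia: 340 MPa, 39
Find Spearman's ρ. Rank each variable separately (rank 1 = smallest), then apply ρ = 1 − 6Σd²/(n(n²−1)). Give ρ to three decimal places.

Ranks of variable 1: 4, 5, 1, 3, 2
Ranks of variable 2: 5, 3, 2, 4, 1
d = r₁ − r₂: -1, 2, -1, -1, 1
d²: 1, 4, 1, 1, 1; Σd² = 8
ρ = 1 − 6·8/(5·24) = 1 − 48/120 = 0.600

0.600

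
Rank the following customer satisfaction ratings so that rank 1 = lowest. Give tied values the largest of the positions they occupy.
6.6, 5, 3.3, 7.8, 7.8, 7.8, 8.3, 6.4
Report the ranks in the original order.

4, 2, 1, 7, 7, 7, 8, 3

Sorted (ascending): 3.3, 5, 6.4, 6.6, 7.8, 7.8, 7.8, 8.3
The 3 values of 7.8 occupy positions 5–7 → each gets rank 7.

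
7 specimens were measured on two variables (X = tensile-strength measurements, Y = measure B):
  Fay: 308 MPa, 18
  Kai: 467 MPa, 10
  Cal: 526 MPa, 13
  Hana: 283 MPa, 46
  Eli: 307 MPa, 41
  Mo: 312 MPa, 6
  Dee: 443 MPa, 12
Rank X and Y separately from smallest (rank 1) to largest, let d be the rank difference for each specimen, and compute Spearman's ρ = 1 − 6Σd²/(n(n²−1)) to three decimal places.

Ranks of variable 1: 3, 6, 7, 1, 2, 4, 5
Ranks of variable 2: 5, 2, 4, 7, 6, 1, 3
d = r₁ − r₂: -2, 4, 3, -6, -4, 3, 2
d²: 4, 16, 9, 36, 16, 9, 4; Σd² = 94
ρ = 1 − 6·94/(7·48) = 1 − 564/336 = -0.679

-0.679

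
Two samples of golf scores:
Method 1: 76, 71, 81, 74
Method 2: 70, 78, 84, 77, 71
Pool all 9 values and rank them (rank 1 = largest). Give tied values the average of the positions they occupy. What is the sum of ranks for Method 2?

24.5

Sorted (descending): 84, 81, 78, 77, 76, 74, 71, 71, 70
The 2 values of 71 occupy positions 7–8 → average rank (7+8)/2 = 7.5.
Method 2 values → pooled ranks: 70→9, 78→3, 84→1, 77→4, 71→7.5
Rank sum = 9 + 3 + 1 + 4 + 7.5 = 24.5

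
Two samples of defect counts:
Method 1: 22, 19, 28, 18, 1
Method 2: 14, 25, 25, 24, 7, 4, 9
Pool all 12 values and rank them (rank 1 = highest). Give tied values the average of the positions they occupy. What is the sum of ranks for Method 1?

31

Sorted (descending): 28, 25, 25, 24, 22, 19, 18, 14, 9, 7, 4, 1
The 2 values of 25 occupy positions 2–3 → average rank (2+3)/2 = 2.5.
Method 1 values → pooled ranks: 22→5, 19→6, 28→1, 18→7, 1→12
Rank sum = 5 + 6 + 1 + 7 + 12 = 31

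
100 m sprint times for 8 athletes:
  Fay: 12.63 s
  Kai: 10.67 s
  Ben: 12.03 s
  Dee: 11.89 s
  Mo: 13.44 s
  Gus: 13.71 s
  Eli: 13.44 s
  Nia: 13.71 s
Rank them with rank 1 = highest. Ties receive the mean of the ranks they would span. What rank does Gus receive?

1.5

Sorted (descending): 13.71, 13.71, 13.44, 13.44, 12.63, 12.03, 11.89, 10.67
The 2 values of 13.71 occupy positions 1–2 → average rank (1+2)/2 = 1.5.
The 2 values of 13.44 occupy positions 3–4 → average rank (3+4)/2 = 3.5.
Gus has value 13.71 s → rank 1.5.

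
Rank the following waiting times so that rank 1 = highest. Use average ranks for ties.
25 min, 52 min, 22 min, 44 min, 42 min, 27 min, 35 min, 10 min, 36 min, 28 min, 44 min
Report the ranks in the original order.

Sorted (descending): 52, 44, 44, 42, 36, 35, 28, 27, 25, 22, 10
The 2 values of 44 occupy positions 2–3 → average rank (2+3)/2 = 2.5.

9, 1, 10, 2.5, 4, 8, 6, 11, 5, 7, 2.5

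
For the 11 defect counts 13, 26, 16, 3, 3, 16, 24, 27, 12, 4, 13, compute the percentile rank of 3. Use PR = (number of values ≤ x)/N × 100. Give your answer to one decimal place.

18.2

N = 11.
Strictly below 3: 0. Equal to 3: 2.
PR = 2/11 × 100 = 18.2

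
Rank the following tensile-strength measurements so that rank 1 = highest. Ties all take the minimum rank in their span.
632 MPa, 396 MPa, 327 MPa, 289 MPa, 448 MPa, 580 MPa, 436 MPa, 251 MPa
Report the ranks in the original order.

Sorted (descending): 632, 580, 448, 436, 396, 327, 289, 251
No ties — each value takes its position as its rank.

1, 5, 6, 7, 3, 2, 4, 8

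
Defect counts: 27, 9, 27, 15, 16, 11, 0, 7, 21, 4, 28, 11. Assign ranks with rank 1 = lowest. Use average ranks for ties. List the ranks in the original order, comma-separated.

10.5, 4, 10.5, 7, 8, 5.5, 1, 3, 9, 2, 12, 5.5

Sorted (ascending): 0, 4, 7, 9, 11, 11, 15, 16, 21, 27, 27, 28
The 2 values of 11 occupy positions 5–6 → average rank (5+6)/2 = 5.5.
The 2 values of 27 occupy positions 10–11 → average rank (10+11)/2 = 10.5.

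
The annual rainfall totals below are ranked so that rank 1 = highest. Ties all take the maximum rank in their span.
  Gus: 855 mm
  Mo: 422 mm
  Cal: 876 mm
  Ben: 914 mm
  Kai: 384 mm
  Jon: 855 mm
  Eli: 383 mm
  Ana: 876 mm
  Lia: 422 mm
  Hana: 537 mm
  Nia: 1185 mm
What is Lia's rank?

Sorted (descending): 1185, 914, 876, 876, 855, 855, 537, 422, 422, 384, 383
The 2 values of 876 occupy positions 3–4 → each gets rank 4.
The 2 values of 855 occupy positions 5–6 → each gets rank 6.
The 2 values of 422 occupy positions 8–9 → each gets rank 9.
Lia has value 422 mm → rank 9.

9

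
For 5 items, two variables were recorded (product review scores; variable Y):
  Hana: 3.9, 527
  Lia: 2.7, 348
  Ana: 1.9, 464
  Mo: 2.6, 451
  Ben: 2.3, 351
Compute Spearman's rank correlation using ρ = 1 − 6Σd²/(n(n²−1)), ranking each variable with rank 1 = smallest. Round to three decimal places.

Ranks of variable 1: 5, 4, 1, 3, 2
Ranks of variable 2: 5, 1, 4, 3, 2
d = r₁ − r₂: 0, 3, -3, 0, 0
d²: 0, 9, 9, 0, 0; Σd² = 18
ρ = 1 − 6·18/(5·24) = 1 − 108/120 = 0.100

0.100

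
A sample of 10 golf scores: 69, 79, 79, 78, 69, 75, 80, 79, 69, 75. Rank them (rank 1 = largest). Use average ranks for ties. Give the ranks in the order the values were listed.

9, 3, 3, 5, 9, 6.5, 1, 3, 9, 6.5

Sorted (descending): 80, 79, 79, 79, 78, 75, 75, 69, 69, 69
The 3 values of 79 occupy positions 2–4 → average rank 3.
The 2 values of 75 occupy positions 6–7 → average rank (6+7)/2 = 6.5.
The 3 values of 69 occupy positions 8–10 → average rank 9.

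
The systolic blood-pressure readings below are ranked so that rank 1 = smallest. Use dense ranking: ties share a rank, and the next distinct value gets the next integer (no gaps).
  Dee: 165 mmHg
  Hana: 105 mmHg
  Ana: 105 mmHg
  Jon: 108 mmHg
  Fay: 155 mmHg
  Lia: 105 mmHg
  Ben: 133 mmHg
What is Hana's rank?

Sorted (ascending): 105, 105, 105, 108, 133, 155, 165
The 3 values of 105 share dense rank 1.
Remaining distinct values take the next consecutive integers.
Hana has value 105 mmHg → rank 1.

1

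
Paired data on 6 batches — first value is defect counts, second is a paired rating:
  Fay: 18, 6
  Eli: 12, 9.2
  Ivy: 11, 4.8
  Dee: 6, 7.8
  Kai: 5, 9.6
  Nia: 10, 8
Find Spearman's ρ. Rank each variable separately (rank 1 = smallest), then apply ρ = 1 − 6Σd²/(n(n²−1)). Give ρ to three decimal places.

-0.486

Ranks of variable 1: 6, 5, 4, 2, 1, 3
Ranks of variable 2: 2, 5, 1, 3, 6, 4
d = r₁ − r₂: 4, 0, 3, -1, -5, -1
d²: 16, 0, 9, 1, 25, 1; Σd² = 52
ρ = 1 − 6·52/(6·35) = 1 − 312/210 = -0.486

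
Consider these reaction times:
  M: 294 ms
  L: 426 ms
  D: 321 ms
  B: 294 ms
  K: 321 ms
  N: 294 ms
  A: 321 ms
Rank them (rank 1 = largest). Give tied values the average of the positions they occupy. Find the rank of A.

Sorted (descending): 426, 321, 321, 321, 294, 294, 294
The 3 values of 321 occupy positions 2–4 → average rank 3.
The 3 values of 294 occupy positions 5–7 → average rank 6.
A has value 321 ms → rank 3.

3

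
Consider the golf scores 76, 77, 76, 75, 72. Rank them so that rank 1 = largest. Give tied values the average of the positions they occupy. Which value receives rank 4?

75

Sorted (descending): 77, 76, 76, 75, 72
The 2 values of 76 occupy positions 2–3 → average rank (2+3)/2 = 2.5.
Rank 4 → value 75.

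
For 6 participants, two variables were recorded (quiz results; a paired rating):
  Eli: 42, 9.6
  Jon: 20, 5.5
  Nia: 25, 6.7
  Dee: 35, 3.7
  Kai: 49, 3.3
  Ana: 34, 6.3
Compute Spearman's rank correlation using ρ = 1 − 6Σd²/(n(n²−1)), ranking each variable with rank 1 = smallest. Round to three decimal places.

-0.257

Ranks of variable 1: 5, 1, 2, 4, 6, 3
Ranks of variable 2: 6, 3, 5, 2, 1, 4
d = r₁ − r₂: -1, -2, -3, 2, 5, -1
d²: 1, 4, 9, 4, 25, 1; Σd² = 44
ρ = 1 − 6·44/(6·35) = 1 − 264/210 = -0.257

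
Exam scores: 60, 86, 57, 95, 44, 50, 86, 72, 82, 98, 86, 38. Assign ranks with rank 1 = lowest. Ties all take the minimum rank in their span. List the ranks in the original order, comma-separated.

5, 8, 4, 11, 2, 3, 8, 6, 7, 12, 8, 1

Sorted (ascending): 38, 44, 50, 57, 60, 72, 82, 86, 86, 86, 95, 98
The 3 values of 86 occupy positions 8–10 → each gets rank 8.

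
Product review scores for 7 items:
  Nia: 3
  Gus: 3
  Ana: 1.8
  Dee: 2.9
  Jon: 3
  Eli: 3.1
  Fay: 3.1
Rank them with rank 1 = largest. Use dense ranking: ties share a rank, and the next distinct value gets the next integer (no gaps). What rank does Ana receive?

4

Sorted (descending): 3.1, 3.1, 3, 3, 3, 2.9, 1.8
The 2 values of 3.1 share dense rank 1.
The 3 values of 3 share dense rank 2.
Remaining distinct values take the next consecutive integers.
Ana has value 1.8 → rank 4.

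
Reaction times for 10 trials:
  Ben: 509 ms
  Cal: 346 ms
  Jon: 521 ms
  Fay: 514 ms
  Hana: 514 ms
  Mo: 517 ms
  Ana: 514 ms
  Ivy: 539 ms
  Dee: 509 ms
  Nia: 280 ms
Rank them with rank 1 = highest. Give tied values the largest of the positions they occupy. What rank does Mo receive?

Sorted (descending): 539, 521, 517, 514, 514, 514, 509, 509, 346, 280
The 3 values of 514 occupy positions 4–6 → each gets rank 6.
The 2 values of 509 occupy positions 7–8 → each gets rank 8.
Mo has value 517 ms → rank 3.

3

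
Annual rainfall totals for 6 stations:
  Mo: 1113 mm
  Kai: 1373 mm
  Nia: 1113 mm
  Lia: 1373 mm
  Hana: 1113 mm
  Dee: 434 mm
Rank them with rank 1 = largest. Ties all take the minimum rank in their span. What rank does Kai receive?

1

Sorted (descending): 1373, 1373, 1113, 1113, 1113, 434
The 2 values of 1373 occupy positions 1–2 → each gets rank 1.
The 3 values of 1113 occupy positions 3–5 → each gets rank 3.
Kai has value 1373 mm → rank 1.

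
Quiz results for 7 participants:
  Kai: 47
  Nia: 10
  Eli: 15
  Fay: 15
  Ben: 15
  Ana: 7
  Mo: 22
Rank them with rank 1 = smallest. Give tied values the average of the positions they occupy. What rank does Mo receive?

6

Sorted (ascending): 7, 10, 15, 15, 15, 22, 47
The 3 values of 15 occupy positions 3–5 → average rank 4.
Mo has value 22 → rank 6.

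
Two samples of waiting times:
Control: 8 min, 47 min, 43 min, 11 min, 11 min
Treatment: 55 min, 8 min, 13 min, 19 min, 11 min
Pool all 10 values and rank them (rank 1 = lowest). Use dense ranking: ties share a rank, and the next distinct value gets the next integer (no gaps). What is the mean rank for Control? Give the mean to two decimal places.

Sorted (ascending): 8, 8, 11, 11, 11, 13, 19, 43, 47, 55
The 2 values of 8 share dense rank 1.
The 3 values of 11 share dense rank 2.
Remaining distinct values take the next consecutive integers.
Control values → pooled ranks: 8→1, 47→6, 43→5, 11→2, 11→2
Mean rank = (1 + 6 + 5 + 2 + 2) / 5 = 3.20

3.20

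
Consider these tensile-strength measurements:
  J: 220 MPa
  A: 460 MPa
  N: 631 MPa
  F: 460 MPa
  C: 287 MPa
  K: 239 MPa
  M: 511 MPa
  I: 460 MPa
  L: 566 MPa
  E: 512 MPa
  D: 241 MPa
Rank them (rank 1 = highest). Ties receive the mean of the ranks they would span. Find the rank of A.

Sorted (descending): 631, 566, 512, 511, 460, 460, 460, 287, 241, 239, 220
The 3 values of 460 occupy positions 5–7 → average rank 6.
A has value 460 MPa → rank 6.

6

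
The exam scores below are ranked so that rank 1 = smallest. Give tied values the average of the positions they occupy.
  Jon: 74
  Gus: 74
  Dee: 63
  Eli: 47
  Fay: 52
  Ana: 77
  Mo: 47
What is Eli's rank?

Sorted (ascending): 47, 47, 52, 63, 74, 74, 77
The 2 values of 47 occupy positions 1–2 → average rank (1+2)/2 = 1.5.
The 2 values of 74 occupy positions 5–6 → average rank (5+6)/2 = 5.5.
Eli has value 47 → rank 1.5.

1.5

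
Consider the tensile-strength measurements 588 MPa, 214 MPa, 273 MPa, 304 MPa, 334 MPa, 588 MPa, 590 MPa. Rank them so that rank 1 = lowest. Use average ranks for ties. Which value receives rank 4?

Sorted (ascending): 214, 273, 304, 334, 588, 588, 590
The 2 values of 588 occupy positions 5–6 → average rank (5+6)/2 = 5.5.
Rank 4 → value 334.

334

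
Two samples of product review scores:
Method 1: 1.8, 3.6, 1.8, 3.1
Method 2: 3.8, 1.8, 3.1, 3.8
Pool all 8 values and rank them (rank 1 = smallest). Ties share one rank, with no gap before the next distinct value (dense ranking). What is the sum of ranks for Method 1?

Sorted (ascending): 1.8, 1.8, 1.8, 3.1, 3.1, 3.6, 3.8, 3.8
The 3 values of 1.8 share dense rank 1.
The 2 values of 3.1 share dense rank 2.
The 2 values of 3.8 share dense rank 4.
Remaining distinct values take the next consecutive integers.
Method 1 values → pooled ranks: 1.8→1, 3.6→3, 1.8→1, 3.1→2
Rank sum = 1 + 3 + 1 + 2 = 7

7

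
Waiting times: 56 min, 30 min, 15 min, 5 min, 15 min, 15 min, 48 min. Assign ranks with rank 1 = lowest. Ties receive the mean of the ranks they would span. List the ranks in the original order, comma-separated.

Sorted (ascending): 5, 15, 15, 15, 30, 48, 56
The 3 values of 15 occupy positions 2–4 → average rank 3.

7, 5, 3, 1, 3, 3, 6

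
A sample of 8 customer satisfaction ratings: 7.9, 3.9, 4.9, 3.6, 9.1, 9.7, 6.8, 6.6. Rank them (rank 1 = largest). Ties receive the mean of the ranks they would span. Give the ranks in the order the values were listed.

3, 7, 6, 8, 2, 1, 4, 5

Sorted (descending): 9.7, 9.1, 7.9, 6.8, 6.6, 4.9, 3.9, 3.6
No ties — each value takes its position as its rank.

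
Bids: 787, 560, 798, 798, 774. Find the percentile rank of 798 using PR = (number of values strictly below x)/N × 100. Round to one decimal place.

60.0

N = 5.
Strictly below 798: 3. Equal to 798: 2.
PR = 3/5 × 100 = 60.0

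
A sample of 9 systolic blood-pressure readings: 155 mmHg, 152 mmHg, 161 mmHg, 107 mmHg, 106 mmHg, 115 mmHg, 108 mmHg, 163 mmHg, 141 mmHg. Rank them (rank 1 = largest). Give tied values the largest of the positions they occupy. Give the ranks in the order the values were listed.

3, 4, 2, 8, 9, 6, 7, 1, 5

Sorted (descending): 163, 161, 155, 152, 141, 115, 108, 107, 106
No ties — each value takes its position as its rank.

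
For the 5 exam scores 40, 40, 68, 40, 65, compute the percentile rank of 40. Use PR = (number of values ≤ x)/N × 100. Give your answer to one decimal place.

N = 5.
Strictly below 40: 0. Equal to 40: 3.
PR = 3/5 × 100 = 60.0

60.0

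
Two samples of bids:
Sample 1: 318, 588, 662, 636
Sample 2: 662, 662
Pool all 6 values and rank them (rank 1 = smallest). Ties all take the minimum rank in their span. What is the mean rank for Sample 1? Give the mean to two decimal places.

2.50

Sorted (ascending): 318, 588, 636, 662, 662, 662
The 3 values of 662 occupy positions 4–6 → each gets rank 4.
Sample 1 values → pooled ranks: 318→1, 588→2, 662→4, 636→3
Mean rank = (1 + 2 + 4 + 3) / 4 = 2.50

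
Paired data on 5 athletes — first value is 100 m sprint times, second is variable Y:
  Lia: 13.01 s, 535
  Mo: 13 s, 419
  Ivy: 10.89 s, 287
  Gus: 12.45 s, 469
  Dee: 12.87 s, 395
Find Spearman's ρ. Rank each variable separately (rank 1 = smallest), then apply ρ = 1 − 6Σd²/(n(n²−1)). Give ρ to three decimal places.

Ranks of variable 1: 5, 4, 1, 2, 3
Ranks of variable 2: 5, 3, 1, 4, 2
d = r₁ − r₂: 0, 1, 0, -2, 1
d²: 0, 1, 0, 4, 1; Σd² = 6
ρ = 1 − 6·6/(5·24) = 1 − 36/120 = 0.700

0.700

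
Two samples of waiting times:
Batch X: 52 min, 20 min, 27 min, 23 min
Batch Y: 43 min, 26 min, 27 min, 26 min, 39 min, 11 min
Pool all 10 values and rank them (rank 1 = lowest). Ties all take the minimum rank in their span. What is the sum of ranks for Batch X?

Sorted (ascending): 11, 20, 23, 26, 26, 27, 27, 39, 43, 52
The 2 values of 26 occupy positions 4–5 → each gets rank 4.
The 2 values of 27 occupy positions 6–7 → each gets rank 6.
Batch X values → pooled ranks: 52→10, 20→2, 27→6, 23→3
Rank sum = 10 + 2 + 6 + 3 = 21

21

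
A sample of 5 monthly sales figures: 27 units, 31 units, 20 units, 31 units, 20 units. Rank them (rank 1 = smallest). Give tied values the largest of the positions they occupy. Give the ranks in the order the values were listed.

Sorted (ascending): 20, 20, 27, 31, 31
The 2 values of 20 occupy positions 1–2 → each gets rank 2.
The 2 values of 31 occupy positions 4–5 → each gets rank 5.

3, 5, 2, 5, 2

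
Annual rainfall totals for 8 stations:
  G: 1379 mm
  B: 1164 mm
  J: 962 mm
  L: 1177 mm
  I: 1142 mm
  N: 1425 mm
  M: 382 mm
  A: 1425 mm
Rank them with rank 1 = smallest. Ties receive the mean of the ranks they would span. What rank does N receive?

7.5

Sorted (ascending): 382, 962, 1142, 1164, 1177, 1379, 1425, 1425
The 2 values of 1425 occupy positions 7–8 → average rank (7+8)/2 = 7.5.
N has value 1425 mm → rank 7.5.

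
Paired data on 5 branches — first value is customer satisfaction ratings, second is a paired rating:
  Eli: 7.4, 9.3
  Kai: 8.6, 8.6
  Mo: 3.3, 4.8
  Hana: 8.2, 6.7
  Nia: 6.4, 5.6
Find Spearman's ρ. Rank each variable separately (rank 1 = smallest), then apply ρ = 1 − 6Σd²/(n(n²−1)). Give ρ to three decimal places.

0.700

Ranks of variable 1: 3, 5, 1, 4, 2
Ranks of variable 2: 5, 4, 1, 3, 2
d = r₁ − r₂: -2, 1, 0, 1, 0
d²: 4, 1, 0, 1, 0; Σd² = 6
ρ = 1 − 6·6/(5·24) = 1 − 36/120 = 0.700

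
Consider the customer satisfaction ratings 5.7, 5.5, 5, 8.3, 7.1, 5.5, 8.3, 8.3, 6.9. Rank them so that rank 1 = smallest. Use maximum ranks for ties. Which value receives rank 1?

Sorted (ascending): 5, 5.5, 5.5, 5.7, 6.9, 7.1, 8.3, 8.3, 8.3
The 2 values of 5.5 occupy positions 2–3 → each gets rank 3.
The 3 values of 8.3 occupy positions 7–9 → each gets rank 9.
Rank 1 → value 5.

5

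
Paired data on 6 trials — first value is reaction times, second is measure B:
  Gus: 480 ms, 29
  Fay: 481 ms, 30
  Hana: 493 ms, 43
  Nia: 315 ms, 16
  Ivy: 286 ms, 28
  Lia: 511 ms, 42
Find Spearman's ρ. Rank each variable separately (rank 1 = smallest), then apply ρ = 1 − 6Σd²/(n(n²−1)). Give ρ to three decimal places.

0.886

Ranks of variable 1: 3, 4, 5, 2, 1, 6
Ranks of variable 2: 3, 4, 6, 1, 2, 5
d = r₁ − r₂: 0, 0, -1, 1, -1, 1
d²: 0, 0, 1, 1, 1, 1; Σd² = 4
ρ = 1 − 6·4/(6·35) = 1 − 24/210 = 0.886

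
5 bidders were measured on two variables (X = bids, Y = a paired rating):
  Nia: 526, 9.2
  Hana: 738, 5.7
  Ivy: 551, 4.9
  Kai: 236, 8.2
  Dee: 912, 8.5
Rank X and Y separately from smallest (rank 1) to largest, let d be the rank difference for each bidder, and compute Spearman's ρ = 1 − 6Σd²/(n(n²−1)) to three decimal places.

-0.100

Ranks of variable 1: 2, 4, 3, 1, 5
Ranks of variable 2: 5, 2, 1, 3, 4
d = r₁ − r₂: -3, 2, 2, -2, 1
d²: 9, 4, 4, 4, 1; Σd² = 22
ρ = 1 − 6·22/(5·24) = 1 − 132/120 = -0.100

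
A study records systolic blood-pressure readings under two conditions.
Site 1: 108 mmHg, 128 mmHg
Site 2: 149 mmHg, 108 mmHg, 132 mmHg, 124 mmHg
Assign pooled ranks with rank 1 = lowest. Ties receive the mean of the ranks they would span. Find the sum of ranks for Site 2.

Sorted (ascending): 108, 108, 124, 128, 132, 149
The 2 values of 108 occupy positions 1–2 → average rank (1+2)/2 = 1.5.
Site 2 values → pooled ranks: 149→6, 108→1.5, 132→5, 124→3
Rank sum = 6 + 1.5 + 5 + 3 = 15.5

15.5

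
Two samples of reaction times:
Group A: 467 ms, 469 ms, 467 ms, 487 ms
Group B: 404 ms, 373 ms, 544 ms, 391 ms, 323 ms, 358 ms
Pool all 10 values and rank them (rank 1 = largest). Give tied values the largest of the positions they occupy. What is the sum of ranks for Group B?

Sorted (descending): 544, 487, 469, 467, 467, 404, 391, 373, 358, 323
The 2 values of 467 occupy positions 4–5 → each gets rank 5.
Group B values → pooled ranks: 404→6, 373→8, 544→1, 391→7, 323→10, 358→9
Rank sum = 6 + 8 + 1 + 7 + 10 + 9 = 41

41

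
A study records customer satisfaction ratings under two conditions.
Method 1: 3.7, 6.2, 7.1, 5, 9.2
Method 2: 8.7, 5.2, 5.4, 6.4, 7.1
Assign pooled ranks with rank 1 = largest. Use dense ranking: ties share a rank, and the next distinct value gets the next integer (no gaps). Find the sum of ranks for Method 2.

Sorted (descending): 9.2, 8.7, 7.1, 7.1, 6.4, 6.2, 5.4, 5.2, 5, 3.7
The 2 values of 7.1 share dense rank 3.
Remaining distinct values take the next consecutive integers.
Method 2 values → pooled ranks: 8.7→2, 5.2→7, 5.4→6, 6.4→4, 7.1→3
Rank sum = 2 + 7 + 6 + 4 + 3 = 22

22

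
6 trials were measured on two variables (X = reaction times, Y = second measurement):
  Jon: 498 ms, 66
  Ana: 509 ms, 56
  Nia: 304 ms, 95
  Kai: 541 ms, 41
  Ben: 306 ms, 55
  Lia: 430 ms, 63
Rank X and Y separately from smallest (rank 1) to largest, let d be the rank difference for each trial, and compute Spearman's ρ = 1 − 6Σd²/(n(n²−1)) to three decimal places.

-0.600

Ranks of variable 1: 4, 5, 1, 6, 2, 3
Ranks of variable 2: 5, 3, 6, 1, 2, 4
d = r₁ − r₂: -1, 2, -5, 5, 0, -1
d²: 1, 4, 25, 25, 0, 1; Σd² = 56
ρ = 1 − 6·56/(6·35) = 1 − 336/210 = -0.600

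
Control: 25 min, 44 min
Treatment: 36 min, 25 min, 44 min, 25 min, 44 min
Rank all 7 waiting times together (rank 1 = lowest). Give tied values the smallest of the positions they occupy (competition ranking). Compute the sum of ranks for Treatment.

16

Sorted (ascending): 25, 25, 25, 36, 44, 44, 44
The 3 values of 25 occupy positions 1–3 → each gets rank 1.
The 3 values of 44 occupy positions 5–7 → each gets rank 5.
Treatment values → pooled ranks: 36→4, 25→1, 44→5, 25→1, 44→5
Rank sum = 4 + 1 + 5 + 1 + 5 = 16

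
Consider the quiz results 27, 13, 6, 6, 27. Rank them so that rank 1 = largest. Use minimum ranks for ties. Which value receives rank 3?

Sorted (descending): 27, 27, 13, 6, 6
The 2 values of 27 occupy positions 1–2 → each gets rank 1.
The 2 values of 6 occupy positions 4–5 → each gets rank 4.
Rank 3 → value 13.

13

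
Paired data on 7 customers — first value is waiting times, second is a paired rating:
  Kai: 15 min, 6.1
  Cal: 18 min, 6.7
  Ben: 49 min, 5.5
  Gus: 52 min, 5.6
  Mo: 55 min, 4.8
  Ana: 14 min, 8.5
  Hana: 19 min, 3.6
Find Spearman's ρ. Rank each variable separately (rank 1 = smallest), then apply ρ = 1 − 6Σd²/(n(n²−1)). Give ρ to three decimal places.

Ranks of variable 1: 2, 3, 5, 6, 7, 1, 4
Ranks of variable 2: 5, 6, 3, 4, 2, 7, 1
d = r₁ − r₂: -3, -3, 2, 2, 5, -6, 3
d²: 9, 9, 4, 4, 25, 36, 9; Σd² = 96
ρ = 1 − 6·96/(7·48) = 1 − 576/336 = -0.714

-0.714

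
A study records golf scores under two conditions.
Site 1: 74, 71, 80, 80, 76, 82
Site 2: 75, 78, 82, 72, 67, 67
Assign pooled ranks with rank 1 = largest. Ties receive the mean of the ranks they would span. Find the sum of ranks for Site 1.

32.5

Sorted (descending): 82, 82, 80, 80, 78, 76, 75, 74, 72, 71, 67, 67
The 2 values of 82 occupy positions 1–2 → average rank (1+2)/2 = 1.5.
The 2 values of 80 occupy positions 3–4 → average rank (3+4)/2 = 3.5.
The 2 values of 67 occupy positions 11–12 → average rank (11+12)/2 = 11.5.
Site 1 values → pooled ranks: 74→8, 71→10, 80→3.5, 80→3.5, 76→6, 82→1.5
Rank sum = 8 + 10 + 3.5 + 3.5 + 6 + 1.5 = 32.5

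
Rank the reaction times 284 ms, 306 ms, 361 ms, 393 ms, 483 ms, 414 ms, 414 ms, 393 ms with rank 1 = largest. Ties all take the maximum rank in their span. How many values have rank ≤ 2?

1

Sorted (descending): 483, 414, 414, 393, 393, 361, 306, 284
The 2 values of 414 occupy positions 2–3 → each gets rank 3.
The 2 values of 393 occupy positions 4–5 → each gets rank 5.
Ranks ≤ 2: {1} → 1 value.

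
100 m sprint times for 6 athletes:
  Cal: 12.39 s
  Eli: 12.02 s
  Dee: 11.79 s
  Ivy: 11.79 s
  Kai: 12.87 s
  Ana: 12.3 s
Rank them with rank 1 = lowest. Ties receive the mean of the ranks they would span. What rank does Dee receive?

Sorted (ascending): 11.79, 11.79, 12.02, 12.3, 12.39, 12.87
The 2 values of 11.79 occupy positions 1–2 → average rank (1+2)/2 = 1.5.
Dee has value 11.79 s → rank 1.5.

1.5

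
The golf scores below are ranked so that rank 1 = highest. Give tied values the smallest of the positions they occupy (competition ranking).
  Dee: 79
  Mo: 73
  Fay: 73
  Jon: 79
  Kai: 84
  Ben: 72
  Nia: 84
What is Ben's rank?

Sorted (descending): 84, 84, 79, 79, 73, 73, 72
The 2 values of 84 occupy positions 1–2 → each gets rank 1.
The 2 values of 79 occupy positions 3–4 → each gets rank 3.
The 2 values of 73 occupy positions 5–6 → each gets rank 5.
Ben has value 72 → rank 7.

7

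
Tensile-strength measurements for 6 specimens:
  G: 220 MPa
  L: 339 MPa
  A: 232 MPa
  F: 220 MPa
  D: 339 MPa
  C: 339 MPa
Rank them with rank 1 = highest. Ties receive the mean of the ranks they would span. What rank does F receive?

5.5

Sorted (descending): 339, 339, 339, 232, 220, 220
The 3 values of 339 occupy positions 1–3 → average rank 2.
The 2 values of 220 occupy positions 5–6 → average rank (5+6)/2 = 5.5.
F has value 220 MPa → rank 5.5.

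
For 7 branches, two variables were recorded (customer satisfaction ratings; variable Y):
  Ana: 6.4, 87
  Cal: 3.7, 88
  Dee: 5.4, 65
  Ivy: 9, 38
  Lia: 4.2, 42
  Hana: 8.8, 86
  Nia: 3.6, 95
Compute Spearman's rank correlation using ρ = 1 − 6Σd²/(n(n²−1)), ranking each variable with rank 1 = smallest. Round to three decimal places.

Ranks of variable 1: 5, 2, 4, 7, 3, 6, 1
Ranks of variable 2: 5, 6, 3, 1, 2, 4, 7
d = r₁ − r₂: 0, -4, 1, 6, 1, 2, -6
d²: 0, 16, 1, 36, 1, 4, 36; Σd² = 94
ρ = 1 − 6·94/(7·48) = 1 − 564/336 = -0.679

-0.679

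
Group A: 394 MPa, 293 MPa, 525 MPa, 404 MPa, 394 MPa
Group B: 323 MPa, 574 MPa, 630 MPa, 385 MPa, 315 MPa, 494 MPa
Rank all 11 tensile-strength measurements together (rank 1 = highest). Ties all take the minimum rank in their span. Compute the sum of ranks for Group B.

Sorted (descending): 630, 574, 525, 494, 404, 394, 394, 385, 323, 315, 293
The 2 values of 394 occupy positions 6–7 → each gets rank 6.
Group B values → pooled ranks: 323→9, 574→2, 630→1, 385→8, 315→10, 494→4
Rank sum = 9 + 2 + 1 + 8 + 10 + 4 = 34

34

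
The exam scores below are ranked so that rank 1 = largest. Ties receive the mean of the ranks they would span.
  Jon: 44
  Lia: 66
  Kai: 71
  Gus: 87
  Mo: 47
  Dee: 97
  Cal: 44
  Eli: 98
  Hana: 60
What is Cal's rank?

8.5

Sorted (descending): 98, 97, 87, 71, 66, 60, 47, 44, 44
The 2 values of 44 occupy positions 8–9 → average rank (8+9)/2 = 8.5.
Cal has value 44 → rank 8.5.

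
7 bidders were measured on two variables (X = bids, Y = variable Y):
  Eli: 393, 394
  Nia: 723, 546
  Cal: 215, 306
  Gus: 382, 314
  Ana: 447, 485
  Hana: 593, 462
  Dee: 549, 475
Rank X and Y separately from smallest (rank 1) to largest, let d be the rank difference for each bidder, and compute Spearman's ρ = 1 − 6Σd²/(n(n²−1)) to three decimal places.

Ranks of variable 1: 3, 7, 1, 2, 4, 6, 5
Ranks of variable 2: 3, 7, 1, 2, 6, 4, 5
d = r₁ − r₂: 0, 0, 0, 0, -2, 2, 0
d²: 0, 0, 0, 0, 4, 4, 0; Σd² = 8
ρ = 1 − 6·8/(7·48) = 1 − 48/336 = 0.857

0.857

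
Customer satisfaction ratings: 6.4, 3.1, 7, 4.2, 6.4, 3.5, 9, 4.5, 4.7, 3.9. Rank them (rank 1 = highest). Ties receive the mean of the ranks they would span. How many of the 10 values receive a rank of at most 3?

2

Sorted (descending): 9, 7, 6.4, 6.4, 4.7, 4.5, 4.2, 3.9, 3.5, 3.1
The 2 values of 6.4 occupy positions 3–4 → average rank (3+4)/2 = 3.5.
Ranks ≤ 3: {1, 2} → 2 values.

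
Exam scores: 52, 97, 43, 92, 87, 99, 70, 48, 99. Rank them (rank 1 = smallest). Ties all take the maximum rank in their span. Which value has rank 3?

52

Sorted (ascending): 43, 48, 52, 70, 87, 92, 97, 99, 99
The 2 values of 99 occupy positions 8–9 → each gets rank 9.
Rank 3 → value 52.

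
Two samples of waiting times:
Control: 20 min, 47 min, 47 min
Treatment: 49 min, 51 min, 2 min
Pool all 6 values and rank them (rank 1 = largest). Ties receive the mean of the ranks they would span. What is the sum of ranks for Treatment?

Sorted (descending): 51, 49, 47, 47, 20, 2
The 2 values of 47 occupy positions 3–4 → average rank (3+4)/2 = 3.5.
Treatment values → pooled ranks: 49→2, 51→1, 2→6
Rank sum = 2 + 1 + 6 = 9

9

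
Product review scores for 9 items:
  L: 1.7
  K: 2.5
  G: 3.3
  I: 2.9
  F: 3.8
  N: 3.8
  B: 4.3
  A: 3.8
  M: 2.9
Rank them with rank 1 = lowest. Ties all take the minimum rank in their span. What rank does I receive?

Sorted (ascending): 1.7, 2.5, 2.9, 2.9, 3.3, 3.8, 3.8, 3.8, 4.3
The 2 values of 2.9 occupy positions 3–4 → each gets rank 3.
The 3 values of 3.8 occupy positions 6–8 → each gets rank 6.
I has value 2.9 → rank 3.

3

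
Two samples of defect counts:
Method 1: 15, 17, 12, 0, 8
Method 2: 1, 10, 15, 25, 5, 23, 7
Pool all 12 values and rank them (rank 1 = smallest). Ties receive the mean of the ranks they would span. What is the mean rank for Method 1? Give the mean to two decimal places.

Sorted (ascending): 0, 1, 5, 7, 8, 10, 12, 15, 15, 17, 23, 25
The 2 values of 15 occupy positions 8–9 → average rank (8+9)/2 = 8.5.
Method 1 values → pooled ranks: 15→8.5, 17→10, 12→7, 0→1, 8→5
Mean rank = (8.5 + 10 + 7 + 1 + 5) / 5 = 6.30

6.30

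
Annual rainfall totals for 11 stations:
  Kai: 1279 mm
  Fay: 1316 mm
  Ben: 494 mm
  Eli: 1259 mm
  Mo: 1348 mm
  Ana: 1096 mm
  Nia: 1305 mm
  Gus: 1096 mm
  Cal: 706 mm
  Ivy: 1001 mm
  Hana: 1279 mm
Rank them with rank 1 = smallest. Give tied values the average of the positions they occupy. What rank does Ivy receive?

3

Sorted (ascending): 494, 706, 1001, 1096, 1096, 1259, 1279, 1279, 1305, 1316, 1348
The 2 values of 1096 occupy positions 4–5 → average rank (4+5)/2 = 4.5.
The 2 values of 1279 occupy positions 7–8 → average rank (7+8)/2 = 7.5.
Ivy has value 1001 mm → rank 3.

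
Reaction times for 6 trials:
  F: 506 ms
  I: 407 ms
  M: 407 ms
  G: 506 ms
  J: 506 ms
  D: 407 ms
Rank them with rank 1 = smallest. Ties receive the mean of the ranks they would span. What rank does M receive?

2

Sorted (ascending): 407, 407, 407, 506, 506, 506
The 3 values of 407 occupy positions 1–3 → average rank 2.
The 3 values of 506 occupy positions 4–6 → average rank 5.
M has value 407 ms → rank 2.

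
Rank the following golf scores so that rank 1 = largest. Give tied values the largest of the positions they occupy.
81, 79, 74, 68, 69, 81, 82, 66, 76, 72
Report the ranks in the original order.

3, 4, 6, 9, 8, 3, 1, 10, 5, 7

Sorted (descending): 82, 81, 81, 79, 76, 74, 72, 69, 68, 66
The 2 values of 81 occupy positions 2–3 → each gets rank 3.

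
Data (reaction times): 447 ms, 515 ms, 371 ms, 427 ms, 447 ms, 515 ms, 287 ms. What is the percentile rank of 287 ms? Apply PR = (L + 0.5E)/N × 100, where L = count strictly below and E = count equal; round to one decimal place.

N = 7.
Strictly below 287: 0. Equal to 287: 1.
PR = (0 + 0.5·1)/7 × 100 = 7.1

7.1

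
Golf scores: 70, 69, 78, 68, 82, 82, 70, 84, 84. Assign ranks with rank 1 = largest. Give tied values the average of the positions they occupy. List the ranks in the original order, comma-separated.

Sorted (descending): 84, 84, 82, 82, 78, 70, 70, 69, 68
The 2 values of 84 occupy positions 1–2 → average rank (1+2)/2 = 1.5.
The 2 values of 82 occupy positions 3–4 → average rank (3+4)/2 = 3.5.
The 2 values of 70 occupy positions 6–7 → average rank (6+7)/2 = 6.5.

6.5, 8, 5, 9, 3.5, 3.5, 6.5, 1.5, 1.5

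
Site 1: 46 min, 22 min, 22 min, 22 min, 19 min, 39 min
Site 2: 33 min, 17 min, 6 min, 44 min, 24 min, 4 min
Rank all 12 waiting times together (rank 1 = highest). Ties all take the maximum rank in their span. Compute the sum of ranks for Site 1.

Sorted (descending): 46, 44, 39, 33, 24, 22, 22, 22, 19, 17, 6, 4
The 3 values of 22 occupy positions 6–8 → each gets rank 8.
Site 1 values → pooled ranks: 46→1, 22→8, 22→8, 22→8, 19→9, 39→3
Rank sum = 1 + 8 + 8 + 8 + 9 + 3 = 37

37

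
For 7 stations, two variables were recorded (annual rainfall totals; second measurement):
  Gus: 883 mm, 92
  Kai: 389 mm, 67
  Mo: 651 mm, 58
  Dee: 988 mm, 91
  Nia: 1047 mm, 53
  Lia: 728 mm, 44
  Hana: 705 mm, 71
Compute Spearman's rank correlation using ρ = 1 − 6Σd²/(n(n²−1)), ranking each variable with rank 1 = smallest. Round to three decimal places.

0.071

Ranks of variable 1: 5, 1, 2, 6, 7, 4, 3
Ranks of variable 2: 7, 4, 3, 6, 2, 1, 5
d = r₁ − r₂: -2, -3, -1, 0, 5, 3, -2
d²: 4, 9, 1, 0, 25, 9, 4; Σd² = 52
ρ = 1 − 6·52/(7·48) = 1 − 312/336 = 0.071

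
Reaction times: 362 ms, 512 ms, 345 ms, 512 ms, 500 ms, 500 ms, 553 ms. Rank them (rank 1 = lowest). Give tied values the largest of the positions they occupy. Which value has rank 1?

Sorted (ascending): 345, 362, 500, 500, 512, 512, 553
The 2 values of 500 occupy positions 3–4 → each gets rank 4.
The 2 values of 512 occupy positions 5–6 → each gets rank 6.
Rank 1 → value 345.

345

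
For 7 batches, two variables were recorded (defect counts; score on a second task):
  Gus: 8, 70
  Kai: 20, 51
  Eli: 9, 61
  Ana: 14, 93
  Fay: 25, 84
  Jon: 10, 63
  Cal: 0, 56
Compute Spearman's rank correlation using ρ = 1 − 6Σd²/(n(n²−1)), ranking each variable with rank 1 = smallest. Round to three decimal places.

Ranks of variable 1: 2, 6, 3, 5, 7, 4, 1
Ranks of variable 2: 5, 1, 3, 7, 6, 4, 2
d = r₁ − r₂: -3, 5, 0, -2, 1, 0, -1
d²: 9, 25, 0, 4, 1, 0, 1; Σd² = 40
ρ = 1 − 6·40/(7·48) = 1 − 240/336 = 0.286

0.286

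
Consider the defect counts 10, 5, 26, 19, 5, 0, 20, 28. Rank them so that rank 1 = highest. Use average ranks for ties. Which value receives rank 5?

Sorted (descending): 28, 26, 20, 19, 10, 5, 5, 0
The 2 values of 5 occupy positions 6–7 → average rank (6+7)/2 = 6.5.
Rank 5 → value 10.

10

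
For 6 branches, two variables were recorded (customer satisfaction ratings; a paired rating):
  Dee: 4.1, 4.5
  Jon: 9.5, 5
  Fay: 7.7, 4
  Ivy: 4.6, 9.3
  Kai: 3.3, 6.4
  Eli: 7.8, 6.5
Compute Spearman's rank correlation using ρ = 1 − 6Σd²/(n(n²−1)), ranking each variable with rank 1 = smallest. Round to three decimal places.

Ranks of variable 1: 2, 6, 4, 3, 1, 5
Ranks of variable 2: 2, 3, 1, 6, 4, 5
d = r₁ − r₂: 0, 3, 3, -3, -3, 0
d²: 0, 9, 9, 9, 9, 0; Σd² = 36
ρ = 1 − 6·36/(6·35) = 1 − 216/210 = -0.029

-0.029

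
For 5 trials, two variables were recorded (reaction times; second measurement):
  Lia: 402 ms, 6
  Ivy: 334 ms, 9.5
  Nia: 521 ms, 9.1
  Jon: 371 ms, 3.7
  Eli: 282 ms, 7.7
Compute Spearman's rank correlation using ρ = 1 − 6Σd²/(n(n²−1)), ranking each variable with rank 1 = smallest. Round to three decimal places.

-0.100

Ranks of variable 1: 4, 2, 5, 3, 1
Ranks of variable 2: 2, 5, 4, 1, 3
d = r₁ − r₂: 2, -3, 1, 2, -2
d²: 4, 9, 1, 4, 4; Σd² = 22
ρ = 1 − 6·22/(5·24) = 1 − 132/120 = -0.100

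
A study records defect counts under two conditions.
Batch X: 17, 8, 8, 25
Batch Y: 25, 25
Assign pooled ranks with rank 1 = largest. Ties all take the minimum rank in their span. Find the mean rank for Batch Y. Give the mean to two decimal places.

1.00

Sorted (descending): 25, 25, 25, 17, 8, 8
The 3 values of 25 occupy positions 1–3 → each gets rank 1.
The 2 values of 8 occupy positions 5–6 → each gets rank 5.
Batch Y values → pooled ranks: 25→1, 25→1
Mean rank = (1 + 1) / 2 = 1.00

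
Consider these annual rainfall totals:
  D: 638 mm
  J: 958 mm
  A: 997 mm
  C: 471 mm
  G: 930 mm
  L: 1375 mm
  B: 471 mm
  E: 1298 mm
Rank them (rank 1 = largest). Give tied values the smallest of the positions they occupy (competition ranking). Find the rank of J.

4

Sorted (descending): 1375, 1298, 997, 958, 930, 638, 471, 471
The 2 values of 471 occupy positions 7–8 → each gets rank 7.
J has value 958 mm → rank 4.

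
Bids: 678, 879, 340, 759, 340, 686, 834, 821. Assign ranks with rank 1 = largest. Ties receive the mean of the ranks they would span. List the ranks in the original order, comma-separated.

6, 1, 7.5, 4, 7.5, 5, 2, 3

Sorted (descending): 879, 834, 821, 759, 686, 678, 340, 340
The 2 values of 340 occupy positions 7–8 → average rank (7+8)/2 = 7.5.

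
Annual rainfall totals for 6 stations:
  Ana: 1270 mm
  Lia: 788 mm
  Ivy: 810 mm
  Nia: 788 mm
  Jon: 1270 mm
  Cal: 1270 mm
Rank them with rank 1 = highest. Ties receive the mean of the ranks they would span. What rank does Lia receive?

Sorted (descending): 1270, 1270, 1270, 810, 788, 788
The 3 values of 1270 occupy positions 1–3 → average rank 2.
The 2 values of 788 occupy positions 5–6 → average rank (5+6)/2 = 5.5.
Lia has value 788 mm → rank 5.5.

5.5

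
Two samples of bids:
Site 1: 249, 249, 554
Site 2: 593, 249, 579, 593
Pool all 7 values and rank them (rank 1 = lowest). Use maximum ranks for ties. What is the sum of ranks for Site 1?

10

Sorted (ascending): 249, 249, 249, 554, 579, 593, 593
The 3 values of 249 occupy positions 1–3 → each gets rank 3.
The 2 values of 593 occupy positions 6–7 → each gets rank 7.
Site 1 values → pooled ranks: 249→3, 249→3, 554→4
Rank sum = 3 + 3 + 4 = 10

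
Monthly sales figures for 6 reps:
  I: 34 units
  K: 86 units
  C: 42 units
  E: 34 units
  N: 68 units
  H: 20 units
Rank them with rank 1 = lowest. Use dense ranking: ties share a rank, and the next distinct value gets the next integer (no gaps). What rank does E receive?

2

Sorted (ascending): 20, 34, 34, 42, 68, 86
The 2 values of 34 share dense rank 2.
Remaining distinct values take the next consecutive integers.
E has value 34 units → rank 2.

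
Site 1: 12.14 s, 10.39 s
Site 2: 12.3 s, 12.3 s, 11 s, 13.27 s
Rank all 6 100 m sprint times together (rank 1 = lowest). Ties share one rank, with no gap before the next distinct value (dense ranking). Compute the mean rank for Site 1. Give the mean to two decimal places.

Sorted (ascending): 10.39, 11, 12.14, 12.3, 12.3, 13.27
The 2 values of 12.3 share dense rank 4.
Remaining distinct values take the next consecutive integers.
Site 1 values → pooled ranks: 12.14→3, 10.39→1
Mean rank = (3 + 1) / 2 = 2.00

2.00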